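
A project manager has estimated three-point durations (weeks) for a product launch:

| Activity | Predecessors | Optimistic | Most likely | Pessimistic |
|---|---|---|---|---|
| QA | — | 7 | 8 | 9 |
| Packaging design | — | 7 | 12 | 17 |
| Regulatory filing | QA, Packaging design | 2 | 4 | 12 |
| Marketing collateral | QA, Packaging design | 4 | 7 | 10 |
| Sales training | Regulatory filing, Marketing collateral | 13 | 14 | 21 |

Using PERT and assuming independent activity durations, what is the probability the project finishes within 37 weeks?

te_QA = (7 + 4·8 + 9)/6 = 48/6 = 8; σ²_QA = ((9−7)/6)² = 0.111
te_Packaging design = (7 + 4·12 + 17)/6 = 72/6 = 12; σ²_Packaging design = ((17−7)/6)² = 2.778
te_Regulatory filing = (2 + 4·4 + 12)/6 = 30/6 = 5; σ²_Regulatory filing = ((12−2)/6)² = 2.778
te_Marketing collateral = (4 + 4·7 + 10)/6 = 42/6 = 7; σ²_Marketing collateral = ((10−4)/6)² = 1.000
te_Sales training = (13 + 4·14 + 21)/6 = 90/6 = 15; σ²_Sales training = ((21−13)/6)² = 1.778

Forward pass:
ES_QA = 0; EF_QA = 8
ES_Packaging design = 0; EF_Packaging design = 12
ES_Regulatory filing = max(EF_QA=8, EF_Packaging design=12) = 12; EF_Regulatory filing = 12+5 = 17
ES_Marketing collateral = max(EF_QA=8, EF_Packaging design=12) = 12; EF_Marketing collateral = 12+7 = 19
ES_Sales training = max(EF_Regulatory filing=17, EF_Marketing collateral=19) = 19; EF_Sales training = 19+15 = 34
Expected project duration μ = 34 weeks. Critical path: Packaging design → Marketing collateral → Sales training.

Variance along critical path = 2.778 + 1.000 + 1.778 = 5.556; σ = √5.556 = 2.357 weeks.
Z = (37 − 34) / 2.357 = 1.273
P(T ≤ 37) = Φ(1.273) ≈ 0.898

0.898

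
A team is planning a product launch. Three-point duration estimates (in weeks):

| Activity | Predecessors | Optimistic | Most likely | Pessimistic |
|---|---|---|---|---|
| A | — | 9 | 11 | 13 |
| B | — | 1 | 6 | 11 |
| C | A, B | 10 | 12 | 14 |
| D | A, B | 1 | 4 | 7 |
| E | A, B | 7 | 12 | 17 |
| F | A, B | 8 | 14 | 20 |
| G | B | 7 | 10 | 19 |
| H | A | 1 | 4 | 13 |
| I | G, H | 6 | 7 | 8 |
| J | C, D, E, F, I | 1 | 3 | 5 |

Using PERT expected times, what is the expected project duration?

te_A = (9 + 4·11 + 13)/6 = 66/6 = 11
te_B = (1 + 4·6 + 11)/6 = 36/6 = 6
te_C = (10 + 4·12 + 14)/6 = 72/6 = 12
te_D = (1 + 4·4 + 7)/6 = 24/6 = 4
te_E = (7 + 4·12 + 17)/6 = 72/6 = 12
te_F = (8 + 4·14 + 20)/6 = 84/6 = 14
te_G = (7 + 4·10 + 19)/6 = 66/6 = 11
te_H = (1 + 4·4 + 13)/6 = 30/6 = 5
te_I = (6 + 4·7 + 8)/6 = 42/6 = 7
te_J = (1 + 4·3 + 5)/6 = 18/6 = 3

Forward pass:
ES_A = 0; EF_A = 11
ES_B = 0; EF_B = 6
ES_C = max(EF_A=11, EF_B=6) = 11; EF_C = 11+12 = 23
ES_D = max(EF_A=11, EF_B=6) = 11; EF_D = 11+4 = 15
ES_E = max(EF_A=11, EF_B=6) = 11; EF_E = 11+12 = 23
ES_F = max(EF_A=11, EF_B=6) = 11; EF_F = 11+14 = 25
ES_G = 6; EF_G = 6+11 = 17
ES_H = 11; EF_H = 11+5 = 16
ES_I = max(EF_G=17, EF_H=16) = 17; EF_I = 17+7 = 24
ES_J = max(EF_C=23, EF_D=15, EF_E=23, EF_F=25, EF_I=24) = 25; EF_J = 25+3 = 28
Expected project duration μ = 28 weeks. Critical path: A → F → J.

28 weeks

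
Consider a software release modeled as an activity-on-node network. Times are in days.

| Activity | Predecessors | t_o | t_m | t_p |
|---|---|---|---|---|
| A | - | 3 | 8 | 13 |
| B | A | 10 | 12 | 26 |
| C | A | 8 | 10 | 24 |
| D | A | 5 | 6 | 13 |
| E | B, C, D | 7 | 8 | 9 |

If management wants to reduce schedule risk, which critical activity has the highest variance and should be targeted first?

B

te_A = (3 + 4·8 + 13)/6 = 48/6 = 8; σ²_A = ((13−3)/6)² = 2.778
te_B = (10 + 4·12 + 26)/6 = 84/6 = 14; σ²_B = ((26−10)/6)² = 7.111
te_C = (8 + 4·10 + 24)/6 = 72/6 = 12; σ²_C = ((24−8)/6)² = 7.111
te_D = (5 + 4·6 + 13)/6 = 42/6 = 7; σ²_D = ((13−5)/6)² = 1.778
te_E = (7 + 4·8 + 9)/6 = 48/6 = 8; σ²_E = ((9−7)/6)² = 0.111

Forward pass:
ES_A = 0; EF_A = 8
ES_B = 8; EF_B = 8+14 = 22
ES_C = 8; EF_C = 8+12 = 20
ES_D = 8; EF_D = 8+7 = 15
ES_E = max(EF_B=22, EF_C=20, EF_D=15) = 22; EF_E = 22+8 = 30
Expected project duration μ = 30 days. Critical path: A → B → E.

Variances on critical path: σ²_A=2.778, σ²_B=7.111, σ²_E=0.111.
Largest is σ²_B = 7.111.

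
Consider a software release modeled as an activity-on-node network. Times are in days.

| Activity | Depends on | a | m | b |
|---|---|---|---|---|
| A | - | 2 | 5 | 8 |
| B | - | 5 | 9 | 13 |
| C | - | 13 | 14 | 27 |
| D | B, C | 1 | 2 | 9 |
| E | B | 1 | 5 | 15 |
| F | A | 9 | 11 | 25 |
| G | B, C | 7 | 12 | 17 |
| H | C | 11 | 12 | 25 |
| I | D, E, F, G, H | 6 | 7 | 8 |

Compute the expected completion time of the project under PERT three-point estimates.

37 days

te_A = (2 + 4·5 + 8)/6 = 30/6 = 5
te_B = (5 + 4·9 + 13)/6 = 54/6 = 9
te_C = (13 + 4·14 + 27)/6 = 96/6 = 16
te_D = (1 + 4·2 + 9)/6 = 18/6 = 3
te_E = (1 + 4·5 + 15)/6 = 36/6 = 6
te_F = (9 + 4·11 + 25)/6 = 78/6 = 13
te_G = (7 + 4·12 + 17)/6 = 72/6 = 12
te_H = (11 + 4·12 + 25)/6 = 84/6 = 14
te_I = (6 + 4·7 + 8)/6 = 42/6 = 7

Forward pass:
ES_A = 0; EF_A = 5
ES_B = 0; EF_B = 9
ES_C = 0; EF_C = 16
ES_D = max(EF_B=9, EF_C=16) = 16; EF_D = 16+3 = 19
ES_E = 9; EF_E = 9+6 = 15
ES_F = 5; EF_F = 5+13 = 18
ES_G = max(EF_B=9, EF_C=16) = 16; EF_G = 16+12 = 28
ES_H = 16; EF_H = 16+14 = 30
ES_I = max(EF_D=19, EF_E=15, EF_F=18, EF_G=28, EF_H=30) = 30; EF_I = 30+7 = 37
Expected project duration μ = 37 days. Critical path: C → H → I.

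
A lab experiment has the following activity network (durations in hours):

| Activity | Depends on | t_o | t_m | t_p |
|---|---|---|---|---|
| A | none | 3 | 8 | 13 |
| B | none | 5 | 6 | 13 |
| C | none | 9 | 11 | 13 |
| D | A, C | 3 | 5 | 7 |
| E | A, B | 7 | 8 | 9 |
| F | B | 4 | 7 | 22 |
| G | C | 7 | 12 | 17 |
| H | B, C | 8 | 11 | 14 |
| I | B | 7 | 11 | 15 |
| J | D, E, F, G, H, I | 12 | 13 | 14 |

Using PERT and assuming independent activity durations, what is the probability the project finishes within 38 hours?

0.863

te_A = (3 + 4·8 + 13)/6 = 48/6 = 8; σ²_A = ((13−3)/6)² = 2.778
te_B = (5 + 4·6 + 13)/6 = 42/6 = 7; σ²_B = ((13−5)/6)² = 1.778
te_C = (9 + 4·11 + 13)/6 = 66/6 = 11; σ²_C = ((13−9)/6)² = 0.444
te_D = (3 + 4·5 + 7)/6 = 30/6 = 5; σ²_D = ((7−3)/6)² = 0.444
te_E = (7 + 4·8 + 9)/6 = 48/6 = 8; σ²_E = ((9−7)/6)² = 0.111
te_F = (4 + 4·7 + 22)/6 = 54/6 = 9; σ²_F = ((22−4)/6)² = 9.000
te_G = (7 + 4·12 + 17)/6 = 72/6 = 12; σ²_G = ((17−7)/6)² = 2.778
te_H = (8 + 4·11 + 14)/6 = 66/6 = 11; σ²_H = ((14−8)/6)² = 1.000
te_I = (7 + 4·11 + 15)/6 = 66/6 = 11; σ²_I = ((15−7)/6)² = 1.778
te_J = (12 + 4·13 + 14)/6 = 78/6 = 13; σ²_J = ((14−12)/6)² = 0.111

Forward pass:
ES_A = 0; EF_A = 8
ES_B = 0; EF_B = 7
ES_C = 0; EF_C = 11
ES_D = max(EF_A=8, EF_C=11) = 11; EF_D = 11+5 = 16
ES_E = max(EF_A=8, EF_B=7) = 8; EF_E = 8+8 = 16
ES_F = 7; EF_F = 7+9 = 16
ES_G = 11; EF_G = 11+12 = 23
ES_H = max(EF_B=7, EF_C=11) = 11; EF_H = 11+11 = 22
ES_I = 7; EF_I = 7+11 = 18
ES_J = max(EF_D=16, EF_E=16, EF_F=16, EF_G=23, EF_H=22, EF_I=18) = 23; EF_J = 23+13 = 36
Expected project duration μ = 36 hours. Critical path: C → G → J.

Variance along critical path = 0.444 + 2.778 + 0.111 = 3.333; σ = √3.333 = 1.826 hours.
Z = (38 − 36) / 1.826 = 1.095
P(T ≤ 38) = Φ(1.095) ≈ 0.863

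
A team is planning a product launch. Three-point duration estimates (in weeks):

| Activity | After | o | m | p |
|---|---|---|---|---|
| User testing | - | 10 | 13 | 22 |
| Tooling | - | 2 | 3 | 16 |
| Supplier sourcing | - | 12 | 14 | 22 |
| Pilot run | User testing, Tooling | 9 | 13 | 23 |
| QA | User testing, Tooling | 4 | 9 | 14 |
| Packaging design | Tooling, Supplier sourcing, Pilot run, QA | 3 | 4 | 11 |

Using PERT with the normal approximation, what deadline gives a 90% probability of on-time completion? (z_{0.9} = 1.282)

te_User testing = (10 + 4·13 + 22)/6 = 84/6 = 14; σ²_User testing = ((22−10)/6)² = 4.000
te_Tooling = (2 + 4·3 + 16)/6 = 30/6 = 5; σ²_Tooling = ((16−2)/6)² = 5.444
te_Supplier sourcing = (12 + 4·14 + 22)/6 = 90/6 = 15; σ²_Supplier sourcing = ((22−12)/6)² = 2.778
te_Pilot run = (9 + 4·13 + 23)/6 = 84/6 = 14; σ²_Pilot run = ((23−9)/6)² = 5.444
te_QA = (4 + 4·9 + 14)/6 = 54/6 = 9; σ²_QA = ((14−4)/6)² = 2.778
te_Packaging design = (3 + 4·4 + 11)/6 = 30/6 = 5; σ²_Packaging design = ((11−3)/6)² = 1.778

Forward pass:
ES_User testing = 0; EF_User testing = 14
ES_Tooling = 0; EF_Tooling = 5
ES_Supplier sourcing = 0; EF_Supplier sourcing = 15
ES_Pilot run = max(EF_User testing=14, EF_Tooling=5) = 14; EF_Pilot run = 14+14 = 28
ES_QA = max(EF_User testing=14, EF_Tooling=5) = 14; EF_QA = 14+9 = 23
ES_Packaging design = max(EF_Tooling=5, EF_Supplier sourcing=15, EF_Pilot run=28, EF_QA=23) = 28; EF_Packaging design = 28+5 = 33
Expected project duration μ = 33 weeks. Critical path: User testing → Pilot run → Packaging design.

Variance along critical path = 4.000 + 5.444 + 1.778 = 11.222; σ = 3.350 weeks.
D = μ + z·σ = 33 + 1.282·3.350 = 37.3 weeks

37.3 weeks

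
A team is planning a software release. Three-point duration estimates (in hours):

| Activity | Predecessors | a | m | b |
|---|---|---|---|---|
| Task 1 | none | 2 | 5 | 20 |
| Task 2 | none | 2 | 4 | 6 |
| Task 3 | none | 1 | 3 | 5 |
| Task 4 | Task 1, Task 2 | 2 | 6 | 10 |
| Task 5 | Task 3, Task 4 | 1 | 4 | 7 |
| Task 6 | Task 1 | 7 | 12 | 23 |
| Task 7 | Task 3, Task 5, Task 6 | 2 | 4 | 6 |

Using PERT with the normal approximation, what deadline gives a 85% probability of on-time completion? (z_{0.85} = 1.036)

28.2 hours

te_Task 1 = (2 + 4·5 + 20)/6 = 42/6 = 7; σ²_Task 1 = ((20−2)/6)² = 9.000
te_Task 2 = (2 + 4·4 + 6)/6 = 24/6 = 4; σ²_Task 2 = ((6−2)/6)² = 0.444
te_Task 3 = (1 + 4·3 + 5)/6 = 18/6 = 3; σ²_Task 3 = ((5−1)/6)² = 0.444
te_Task 4 = (2 + 4·6 + 10)/6 = 36/6 = 6; σ²_Task 4 = ((10−2)/6)² = 1.778
te_Task 5 = (1 + 4·4 + 7)/6 = 24/6 = 4; σ²_Task 5 = ((7−1)/6)² = 1.000
te_Task 6 = (7 + 4·12 + 23)/6 = 78/6 = 13; σ²_Task 6 = ((23−7)/6)² = 7.111
te_Task 7 = (2 + 4·4 + 6)/6 = 24/6 = 4; σ²_Task 7 = ((6−2)/6)² = 0.444

Forward pass:
ES_Task 1 = 0; EF_Task 1 = 7
ES_Task 2 = 0; EF_Task 2 = 4
ES_Task 3 = 0; EF_Task 3 = 3
ES_Task 4 = max(EF_Task 1=7, EF_Task 2=4) = 7; EF_Task 4 = 7+6 = 13
ES_Task 5 = max(EF_Task 3=3, EF_Task 4=13) = 13; EF_Task 5 = 13+4 = 17
ES_Task 6 = 7; EF_Task 6 = 7+13 = 20
ES_Task 7 = max(EF_Task 3=3, EF_Task 5=17, EF_Task 6=20) = 20; EF_Task 7 = 20+4 = 24
Expected project duration μ = 24 hours. Critical path: Task 1 → Task 6 → Task 7.

Variance along critical path = 9.000 + 7.111 + 0.444 = 16.556; σ = 4.069 hours.
D = μ + z·σ = 24 + 1.036·4.069 = 28.2 hours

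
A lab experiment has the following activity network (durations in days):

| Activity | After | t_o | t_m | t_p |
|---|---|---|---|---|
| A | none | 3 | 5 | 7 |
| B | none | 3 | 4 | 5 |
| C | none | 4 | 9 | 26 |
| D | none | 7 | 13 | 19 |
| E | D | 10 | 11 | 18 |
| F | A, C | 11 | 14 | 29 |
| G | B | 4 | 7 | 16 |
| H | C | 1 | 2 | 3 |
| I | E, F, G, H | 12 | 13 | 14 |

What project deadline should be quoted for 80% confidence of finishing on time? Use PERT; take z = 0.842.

44.0 days

te_A = (3 + 4·5 + 7)/6 = 30/6 = 5; σ²_A = ((7−3)/6)² = 0.444
te_B = (3 + 4·4 + 5)/6 = 24/6 = 4; σ²_B = ((5−3)/6)² = 0.111
te_C = (4 + 4·9 + 26)/6 = 66/6 = 11; σ²_C = ((26−4)/6)² = 13.444
te_D = (7 + 4·13 + 19)/6 = 78/6 = 13; σ²_D = ((19−7)/6)² = 4.000
te_E = (10 + 4·11 + 18)/6 = 72/6 = 12; σ²_E = ((18−10)/6)² = 1.778
te_F = (11 + 4·14 + 29)/6 = 96/6 = 16; σ²_F = ((29−11)/6)² = 9.000
te_G = (4 + 4·7 + 16)/6 = 48/6 = 8; σ²_G = ((16−4)/6)² = 4.000
te_H = (1 + 4·2 + 3)/6 = 12/6 = 2; σ²_H = ((3−1)/6)² = 0.111
te_I = (12 + 4·13 + 14)/6 = 78/6 = 13; σ²_I = ((14−12)/6)² = 0.111

Forward pass:
ES_A = 0; EF_A = 5
ES_B = 0; EF_B = 4
ES_C = 0; EF_C = 11
ES_D = 0; EF_D = 13
ES_E = 13; EF_E = 13+12 = 25
ES_F = max(EF_A=5, EF_C=11) = 11; EF_F = 11+16 = 27
ES_G = 4; EF_G = 4+8 = 12
ES_H = 11; EF_H = 11+2 = 13
ES_I = max(EF_E=25, EF_F=27, EF_G=12, EF_H=13) = 27; EF_I = 27+13 = 40
Expected project duration μ = 40 days. Critical path: C → F → I.

Variance along critical path = 13.444 + 9.000 + 0.111 = 22.556; σ = 4.749 days.
D = μ + z·σ = 40 + 0.842·4.749 = 44.0 days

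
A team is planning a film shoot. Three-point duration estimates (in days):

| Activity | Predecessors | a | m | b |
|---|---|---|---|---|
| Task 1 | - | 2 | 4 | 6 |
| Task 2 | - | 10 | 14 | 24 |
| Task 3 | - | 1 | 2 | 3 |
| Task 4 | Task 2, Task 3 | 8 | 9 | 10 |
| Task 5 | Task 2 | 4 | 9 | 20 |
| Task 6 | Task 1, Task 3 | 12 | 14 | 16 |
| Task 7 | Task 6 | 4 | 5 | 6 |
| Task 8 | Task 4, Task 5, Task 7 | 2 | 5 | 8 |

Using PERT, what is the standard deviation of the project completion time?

te_Task 1 = (2 + 4·4 + 6)/6 = 24/6 = 4; σ²_Task 1 = ((6−2)/6)² = 0.444
te_Task 2 = (10 + 4·14 + 24)/6 = 90/6 = 15; σ²_Task 2 = ((24−10)/6)² = 5.444
te_Task 3 = (1 + 4·2 + 3)/6 = 12/6 = 2; σ²_Task 3 = ((3−1)/6)² = 0.111
te_Task 4 = (8 + 4·9 + 10)/6 = 54/6 = 9; σ²_Task 4 = ((10−8)/6)² = 0.111
te_Task 5 = (4 + 4·9 + 20)/6 = 60/6 = 10; σ²_Task 5 = ((20−4)/6)² = 7.111
te_Task 6 = (12 + 4·14 + 16)/6 = 84/6 = 14; σ²_Task 6 = ((16−12)/6)² = 0.444
te_Task 7 = (4 + 4·5 + 6)/6 = 30/6 = 5; σ²_Task 7 = ((6−4)/6)² = 0.111
te_Task 8 = (2 + 4·5 + 8)/6 = 30/6 = 5; σ²_Task 8 = ((8−2)/6)² = 1.000

Forward pass:
ES_Task 1 = 0; EF_Task 1 = 4
ES_Task 2 = 0; EF_Task 2 = 15
ES_Task 3 = 0; EF_Task 3 = 2
ES_Task 4 = max(EF_Task 2=15, EF_Task 3=2) = 15; EF_Task 4 = 15+9 = 24
ES_Task 5 = 15; EF_Task 5 = 15+10 = 25
ES_Task 6 = max(EF_Task 1=4, EF_Task 3=2) = 4; EF_Task 6 = 4+14 = 18
ES_Task 7 = 18; EF_Task 7 = 18+5 = 23
ES_Task 8 = max(EF_Task 4=24, EF_Task 5=25, EF_Task 7=23) = 25; EF_Task 8 = 25+5 = 30
Expected project duration μ = 30 days. Critical path: Task 2 → Task 5 → Task 8.

Variance along critical path = 5.444 + 7.111 + 1.000 = 13.556
σ = √13.556 = 3.682 days

3.68 days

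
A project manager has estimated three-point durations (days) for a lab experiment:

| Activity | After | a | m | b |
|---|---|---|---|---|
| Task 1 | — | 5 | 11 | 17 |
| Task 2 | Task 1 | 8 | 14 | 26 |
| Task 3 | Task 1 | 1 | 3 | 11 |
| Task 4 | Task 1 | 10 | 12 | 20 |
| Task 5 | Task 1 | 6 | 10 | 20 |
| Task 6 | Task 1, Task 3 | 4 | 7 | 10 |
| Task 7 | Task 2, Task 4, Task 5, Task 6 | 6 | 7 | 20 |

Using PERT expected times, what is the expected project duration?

35 days

te_Task 1 = (5 + 4·11 + 17)/6 = 66/6 = 11
te_Task 2 = (8 + 4·14 + 26)/6 = 90/6 = 15
te_Task 3 = (1 + 4·3 + 11)/6 = 24/6 = 4
te_Task 4 = (10 + 4·12 + 20)/6 = 78/6 = 13
te_Task 5 = (6 + 4·10 + 20)/6 = 66/6 = 11
te_Task 6 = (4 + 4·7 + 10)/6 = 42/6 = 7
te_Task 7 = (6 + 4·7 + 20)/6 = 54/6 = 9

Forward pass:
ES_Task 1 = 0; EF_Task 1 = 11
ES_Task 2 = 11; EF_Task 2 = 11+15 = 26
ES_Task 3 = 11; EF_Task 3 = 11+4 = 15
ES_Task 4 = 11; EF_Task 4 = 11+13 = 24
ES_Task 5 = 11; EF_Task 5 = 11+11 = 22
ES_Task 6 = max(EF_Task 1=11, EF_Task 3=15) = 15; EF_Task 6 = 15+7 = 22
ES_Task 7 = max(EF_Task 2=26, EF_Task 4=24, EF_Task 5=22, EF_Task 6=22) = 26; EF_Task 7 = 26+9 = 35
Expected project duration μ = 35 days. Critical path: Task 1 → Task 2 → Task 7.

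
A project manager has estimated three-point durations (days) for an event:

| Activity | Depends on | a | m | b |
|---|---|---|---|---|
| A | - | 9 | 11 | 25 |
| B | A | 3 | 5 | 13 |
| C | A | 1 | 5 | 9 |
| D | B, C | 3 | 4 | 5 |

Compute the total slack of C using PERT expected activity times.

1 days

te_A = (9 + 4·11 + 25)/6 = 78/6 = 13
te_B = (3 + 4·5 + 13)/6 = 36/6 = 6
te_C = (1 + 4·5 + 9)/6 = 30/6 = 5
te_D = (3 + 4·4 + 5)/6 = 24/6 = 4

Forward pass:
ES_A = 0; EF_A = 13
ES_B = 13; EF_B = 13+6 = 19
ES_C = 13; EF_C = 13+5 = 18
ES_D = max(EF_B=19, EF_C=18) = 19; EF_D = 19+4 = 23
Expected project duration μ = 23 days. Critical path: A → B → D.

Backward pass:
LF_D = 23; LS_D = 23−4 = 19
LF_C = LS_D = 19; LS_C = 19−5 = 14
LF_B = LS_D = 19; LS_B = 19−6 = 13
LF_A = min(LS_B=13, LS_C=14) = 13; LS_A = 13−13 = 0
Slack_C = LS_C − ES_C = 14 − 13 = 1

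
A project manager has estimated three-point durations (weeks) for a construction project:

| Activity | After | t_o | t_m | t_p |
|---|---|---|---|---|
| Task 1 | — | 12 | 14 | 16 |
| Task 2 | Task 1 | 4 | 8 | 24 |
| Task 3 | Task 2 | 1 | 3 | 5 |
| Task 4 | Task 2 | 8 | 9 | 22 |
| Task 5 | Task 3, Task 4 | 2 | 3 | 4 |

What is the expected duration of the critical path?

te_Task 1 = (12 + 4·14 + 16)/6 = 84/6 = 14
te_Task 2 = (4 + 4·8 + 24)/6 = 60/6 = 10
te_Task 3 = (1 + 4·3 + 5)/6 = 18/6 = 3
te_Task 4 = (8 + 4·9 + 22)/6 = 66/6 = 11
te_Task 5 = (2 + 4·3 + 4)/6 = 18/6 = 3

Forward pass:
ES_Task 1 = 0; EF_Task 1 = 14
ES_Task 2 = 14; EF_Task 2 = 14+10 = 24
ES_Task 3 = 24; EF_Task 3 = 24+3 = 27
ES_Task 4 = 24; EF_Task 4 = 24+11 = 35
ES_Task 5 = max(EF_Task 3=27, EF_Task 4=35) = 35; EF_Task 5 = 35+3 = 38
Expected project duration μ = 38 weeks. Critical path: Task 1 → Task 2 → Task 4 → Task 5.

38 weeks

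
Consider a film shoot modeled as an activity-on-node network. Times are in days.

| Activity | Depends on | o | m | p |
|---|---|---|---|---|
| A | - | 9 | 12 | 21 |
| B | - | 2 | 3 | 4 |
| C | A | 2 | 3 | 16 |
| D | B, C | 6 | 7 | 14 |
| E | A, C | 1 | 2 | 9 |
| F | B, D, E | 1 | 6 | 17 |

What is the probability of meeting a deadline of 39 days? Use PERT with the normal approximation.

0.919

te_A = (9 + 4·12 + 21)/6 = 78/6 = 13; σ²_A = ((21−9)/6)² = 4.000
te_B = (2 + 4·3 + 4)/6 = 18/6 = 3; σ²_B = ((4−2)/6)² = 0.111
te_C = (2 + 4·3 + 16)/6 = 30/6 = 5; σ²_C = ((16−2)/6)² = 5.444
te_D = (6 + 4·7 + 14)/6 = 48/6 = 8; σ²_D = ((14−6)/6)² = 1.778
te_E = (1 + 4·2 + 9)/6 = 18/6 = 3; σ²_E = ((9−1)/6)² = 1.778
te_F = (1 + 4·6 + 17)/6 = 42/6 = 7; σ²_F = ((17−1)/6)² = 7.111

Forward pass:
ES_A = 0; EF_A = 13
ES_B = 0; EF_B = 3
ES_C = 13; EF_C = 13+5 = 18
ES_D = max(EF_B=3, EF_C=18) = 18; EF_D = 18+8 = 26
ES_E = max(EF_A=13, EF_C=18) = 18; EF_E = 18+3 = 21
ES_F = max(EF_B=3, EF_D=26, EF_E=21) = 26; EF_F = 26+7 = 33
Expected project duration μ = 33 days. Critical path: A → C → D → F.

Variance along critical path = 4.000 + 5.444 + 1.778 + 7.111 = 18.333; σ = √18.333 = 4.282 days.
Z = (39 − 33) / 4.282 = 1.401
P(T ≤ 39) = Φ(1.401) ≈ 0.919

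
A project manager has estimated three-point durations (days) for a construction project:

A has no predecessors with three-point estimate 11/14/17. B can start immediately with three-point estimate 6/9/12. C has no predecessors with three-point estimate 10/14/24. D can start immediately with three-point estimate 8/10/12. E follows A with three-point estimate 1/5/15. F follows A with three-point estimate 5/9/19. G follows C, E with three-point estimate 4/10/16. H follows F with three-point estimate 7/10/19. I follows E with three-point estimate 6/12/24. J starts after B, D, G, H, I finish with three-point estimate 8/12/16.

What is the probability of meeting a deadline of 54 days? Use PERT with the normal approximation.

0.977

te_A = (11 + 4·14 + 17)/6 = 84/6 = 14; σ²_A = ((17−11)/6)² = 1.000
te_B = (6 + 4·9 + 12)/6 = 54/6 = 9; σ²_B = ((12−6)/6)² = 1.000
te_C = (10 + 4·14 + 24)/6 = 90/6 = 15; σ²_C = ((24−10)/6)² = 5.444
te_D = (8 + 4·10 + 12)/6 = 60/6 = 10; σ²_D = ((12−8)/6)² = 0.444
te_E = (1 + 4·5 + 15)/6 = 36/6 = 6; σ²_E = ((15−1)/6)² = 5.444
te_F = (5 + 4·9 + 19)/6 = 60/6 = 10; σ²_F = ((19−5)/6)² = 5.444
te_G = (4 + 4·10 + 16)/6 = 60/6 = 10; σ²_G = ((16−4)/6)² = 4.000
te_H = (7 + 4·10 + 19)/6 = 66/6 = 11; σ²_H = ((19−7)/6)² = 4.000
te_I = (6 + 4·12 + 24)/6 = 78/6 = 13; σ²_I = ((24−6)/6)² = 9.000
te_J = (8 + 4·12 + 16)/6 = 72/6 = 12; σ²_J = ((16−8)/6)² = 1.778

Forward pass:
ES_A = 0; EF_A = 14
ES_B = 0; EF_B = 9
ES_C = 0; EF_C = 15
ES_D = 0; EF_D = 10
ES_E = 14; EF_E = 14+6 = 20
ES_F = 14; EF_F = 14+10 = 24
ES_G = max(EF_C=15, EF_E=20) = 20; EF_G = 20+10 = 30
ES_H = 24; EF_H = 24+11 = 35
ES_I = 20; EF_I = 20+13 = 33
ES_J = max(EF_B=9, EF_D=10, EF_G=30, EF_H=35, EF_I=33) = 35; EF_J = 35+12 = 47
Expected project duration μ = 47 days. Critical path: A → F → H → J.

Variance along critical path = 1.000 + 5.444 + 4.000 + 1.778 = 12.222; σ = √12.222 = 3.496 days.
Z = (54 − 47) / 3.496 = 2.002
P(T ≤ 54) = Φ(2.002) ≈ 0.977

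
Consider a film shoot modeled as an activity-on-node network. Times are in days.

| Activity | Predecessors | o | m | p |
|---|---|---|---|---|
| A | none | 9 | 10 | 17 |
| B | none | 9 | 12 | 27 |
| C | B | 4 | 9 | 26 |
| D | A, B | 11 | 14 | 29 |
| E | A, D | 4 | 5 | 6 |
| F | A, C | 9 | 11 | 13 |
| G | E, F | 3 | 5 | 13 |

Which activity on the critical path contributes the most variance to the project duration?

C

te_A = (9 + 4·10 + 17)/6 = 66/6 = 11; σ²_A = ((17−9)/6)² = 1.778
te_B = (9 + 4·12 + 27)/6 = 84/6 = 14; σ²_B = ((27−9)/6)² = 9.000
te_C = (4 + 4·9 + 26)/6 = 66/6 = 11; σ²_C = ((26−4)/6)² = 13.444
te_D = (11 + 4·14 + 29)/6 = 96/6 = 16; σ²_D = ((29−11)/6)² = 9.000
te_E = (4 + 4·5 + 6)/6 = 30/6 = 5; σ²_E = ((6−4)/6)² = 0.111
te_F = (9 + 4·11 + 13)/6 = 66/6 = 11; σ²_F = ((13−9)/6)² = 0.444
te_G = (3 + 4·5 + 13)/6 = 36/6 = 6; σ²_G = ((13−3)/6)² = 2.778

Forward pass:
ES_A = 0; EF_A = 11
ES_B = 0; EF_B = 14
ES_C = 14; EF_C = 14+11 = 25
ES_D = max(EF_A=11, EF_B=14) = 14; EF_D = 14+16 = 30
ES_E = max(EF_A=11, EF_D=30) = 30; EF_E = 30+5 = 35
ES_F = max(EF_A=11, EF_C=25) = 25; EF_F = 25+11 = 36
ES_G = max(EF_E=35, EF_F=36) = 36; EF_G = 36+6 = 42
Expected project duration μ = 42 days. Critical path: B → C → F → G.

Variances on critical path: σ²_B=9.000, σ²_C=13.444, σ²_F=0.444, σ²_G=2.778.
Largest is σ²_C = 13.444.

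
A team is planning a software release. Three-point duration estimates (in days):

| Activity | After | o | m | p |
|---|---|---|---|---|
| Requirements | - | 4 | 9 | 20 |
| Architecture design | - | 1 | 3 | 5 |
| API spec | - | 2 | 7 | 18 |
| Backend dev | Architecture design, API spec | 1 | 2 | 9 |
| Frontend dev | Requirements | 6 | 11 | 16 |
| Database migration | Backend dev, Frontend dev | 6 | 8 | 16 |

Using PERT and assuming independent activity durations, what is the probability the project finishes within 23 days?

te_Requirements = (4 + 4·9 + 20)/6 = 60/6 = 10; σ²_Requirements = ((20−4)/6)² = 7.111
te_Architecture design = (1 + 4·3 + 5)/6 = 18/6 = 3; σ²_Architecture design = ((5−1)/6)² = 0.444
te_API spec = (2 + 4·7 + 18)/6 = 48/6 = 8; σ²_API spec = ((18−2)/6)² = 7.111
te_Backend dev = (1 + 4·2 + 9)/6 = 18/6 = 3; σ²_Backend dev = ((9−1)/6)² = 1.778
te_Frontend dev = (6 + 4·11 + 16)/6 = 66/6 = 11; σ²_Frontend dev = ((16−6)/6)² = 2.778
te_Database migration = (6 + 4·8 + 16)/6 = 54/6 = 9; σ²_Database migration = ((16−6)/6)² = 2.778

Forward pass:
ES_Requirements = 0; EF_Requirements = 10
ES_Architecture design = 0; EF_Architecture design = 3
ES_API spec = 0; EF_API spec = 8
ES_Backend dev = max(EF_Architecture design=3, EF_API spec=8) = 8; EF_Backend dev = 8+3 = 11
ES_Frontend dev = 10; EF_Frontend dev = 10+11 = 21
ES_Database migration = max(EF_Backend dev=11, EF_Frontend dev=21) = 21; EF_Database migration = 21+9 = 30
Expected project duration μ = 30 days. Critical path: Requirements → Frontend dev → Database migration.

Variance along critical path = 7.111 + 2.778 + 2.778 = 12.667; σ = √12.667 = 3.559 days.
Z = (23 − 30) / 3.559 = -1.967
P(T ≤ 23) = Φ(-1.967) ≈ 0.025

0.025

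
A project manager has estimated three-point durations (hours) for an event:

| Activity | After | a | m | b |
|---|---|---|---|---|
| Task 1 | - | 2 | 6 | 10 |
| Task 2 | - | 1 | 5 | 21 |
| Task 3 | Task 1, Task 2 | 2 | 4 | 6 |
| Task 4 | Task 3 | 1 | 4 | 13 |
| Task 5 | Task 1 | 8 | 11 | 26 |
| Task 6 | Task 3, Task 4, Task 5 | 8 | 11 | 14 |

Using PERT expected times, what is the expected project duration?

30 hours

te_Task 1 = (2 + 4·6 + 10)/6 = 36/6 = 6
te_Task 2 = (1 + 4·5 + 21)/6 = 42/6 = 7
te_Task 3 = (2 + 4·4 + 6)/6 = 24/6 = 4
te_Task 4 = (1 + 4·4 + 13)/6 = 30/6 = 5
te_Task 5 = (8 + 4·11 + 26)/6 = 78/6 = 13
te_Task 6 = (8 + 4·11 + 14)/6 = 66/6 = 11

Forward pass:
ES_Task 1 = 0; EF_Task 1 = 6
ES_Task 2 = 0; EF_Task 2 = 7
ES_Task 3 = max(EF_Task 1=6, EF_Task 2=7) = 7; EF_Task 3 = 7+4 = 11
ES_Task 4 = 11; EF_Task 4 = 11+5 = 16
ES_Task 5 = 6; EF_Task 5 = 6+13 = 19
ES_Task 6 = max(EF_Task 3=11, EF_Task 4=16, EF_Task 5=19) = 19; EF_Task 6 = 19+11 = 30
Expected project duration μ = 30 hours. Critical path: Task 1 → Task 5 → Task 6.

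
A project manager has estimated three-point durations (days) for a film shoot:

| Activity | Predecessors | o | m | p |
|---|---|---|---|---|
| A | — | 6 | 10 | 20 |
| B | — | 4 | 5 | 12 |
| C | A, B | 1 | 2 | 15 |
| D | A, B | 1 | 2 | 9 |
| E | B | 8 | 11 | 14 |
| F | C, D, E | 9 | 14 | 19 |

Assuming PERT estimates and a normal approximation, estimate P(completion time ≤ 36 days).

te_A = (6 + 4·10 + 20)/6 = 66/6 = 11; σ²_A = ((20−6)/6)² = 5.444
te_B = (4 + 4·5 + 12)/6 = 36/6 = 6; σ²_B = ((12−4)/6)² = 1.778
te_C = (1 + 4·2 + 15)/6 = 24/6 = 4; σ²_C = ((15−1)/6)² = 5.444
te_D = (1 + 4·2 + 9)/6 = 18/6 = 3; σ²_D = ((9−1)/6)² = 1.778
te_E = (8 + 4·11 + 14)/6 = 66/6 = 11; σ²_E = ((14−8)/6)² = 1.000
te_F = (9 + 4·14 + 19)/6 = 84/6 = 14; σ²_F = ((19−9)/6)² = 2.778

Forward pass:
ES_A = 0; EF_A = 11
ES_B = 0; EF_B = 6
ES_C = max(EF_A=11, EF_B=6) = 11; EF_C = 11+4 = 15
ES_D = max(EF_A=11, EF_B=6) = 11; EF_D = 11+3 = 14
ES_E = 6; EF_E = 6+11 = 17
ES_F = max(EF_C=15, EF_D=14, EF_E=17) = 17; EF_F = 17+14 = 31
Expected project duration μ = 31 days. Critical path: B → E → F.

Variance along critical path = 1.778 + 1.000 + 2.778 = 5.556; σ = √5.556 = 2.357 days.
Z = (36 − 31) / 2.357 = 2.121
P(T ≤ 36) = Φ(2.121) ≈ 0.983

0.983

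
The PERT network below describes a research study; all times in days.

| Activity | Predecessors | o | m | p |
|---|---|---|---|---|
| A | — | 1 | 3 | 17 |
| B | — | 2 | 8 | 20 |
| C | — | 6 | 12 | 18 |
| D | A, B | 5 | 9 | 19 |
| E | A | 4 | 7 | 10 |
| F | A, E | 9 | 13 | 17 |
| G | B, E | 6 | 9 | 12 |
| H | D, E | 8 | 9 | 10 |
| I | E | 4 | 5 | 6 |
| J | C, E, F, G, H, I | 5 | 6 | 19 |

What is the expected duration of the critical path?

te_A = (1 + 4·3 + 17)/6 = 30/6 = 5
te_B = (2 + 4·8 + 20)/6 = 54/6 = 9
te_C = (6 + 4·12 + 18)/6 = 72/6 = 12
te_D = (5 + 4·9 + 19)/6 = 60/6 = 10
te_E = (4 + 4·7 + 10)/6 = 42/6 = 7
te_F = (9 + 4·13 + 17)/6 = 78/6 = 13
te_G = (6 + 4·9 + 12)/6 = 54/6 = 9
te_H = (8 + 4·9 + 10)/6 = 54/6 = 9
te_I = (4 + 4·5 + 6)/6 = 30/6 = 5
te_J = (5 + 4·6 + 19)/6 = 48/6 = 8

Forward pass:
ES_A = 0; EF_A = 5
ES_B = 0; EF_B = 9
ES_C = 0; EF_C = 12
ES_D = max(EF_A=5, EF_B=9) = 9; EF_D = 9+10 = 19
ES_E = 5; EF_E = 5+7 = 12
ES_F = max(EF_A=5, EF_E=12) = 12; EF_F = 12+13 = 25
ES_G = max(EF_B=9, EF_E=12) = 12; EF_G = 12+9 = 21
ES_H = max(EF_D=19, EF_E=12) = 19; EF_H = 19+9 = 28
ES_I = 12; EF_I = 12+5 = 17
ES_J = max(EF_C=12, EF_E=12, EF_F=25, EF_G=21, EF_H=28, EF_I=17) = 28; EF_J = 28+8 = 36
Expected project duration μ = 36 days. Critical path: B → D → H → J.

36 days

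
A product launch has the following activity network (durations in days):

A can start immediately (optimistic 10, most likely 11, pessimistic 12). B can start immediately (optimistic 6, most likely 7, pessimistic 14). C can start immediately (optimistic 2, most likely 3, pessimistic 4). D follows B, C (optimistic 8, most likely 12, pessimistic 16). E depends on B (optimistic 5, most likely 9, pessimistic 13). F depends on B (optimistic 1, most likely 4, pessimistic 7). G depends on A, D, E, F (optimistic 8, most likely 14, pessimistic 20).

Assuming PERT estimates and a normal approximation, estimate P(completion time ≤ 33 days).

te_A = (10 + 4·11 + 12)/6 = 66/6 = 11; σ²_A = ((12−10)/6)² = 0.111
te_B = (6 + 4·7 + 14)/6 = 48/6 = 8; σ²_B = ((14−6)/6)² = 1.778
te_C = (2 + 4·3 + 4)/6 = 18/6 = 3; σ²_C = ((4−2)/6)² = 0.111
te_D = (8 + 4·12 + 16)/6 = 72/6 = 12; σ²_D = ((16−8)/6)² = 1.778
te_E = (5 + 4·9 + 13)/6 = 54/6 = 9; σ²_E = ((13−5)/6)² = 1.778
te_F = (1 + 4·4 + 7)/6 = 24/6 = 4; σ²_F = ((7−1)/6)² = 1.000
te_G = (8 + 4·14 + 20)/6 = 84/6 = 14; σ²_G = ((20−8)/6)² = 4.000

Forward pass:
ES_A = 0; EF_A = 11
ES_B = 0; EF_B = 8
ES_C = 0; EF_C = 3
ES_D = max(EF_B=8, EF_C=3) = 8; EF_D = 8+12 = 20
ES_E = 8; EF_E = 8+9 = 17
ES_F = 8; EF_F = 8+4 = 12
ES_G = max(EF_A=11, EF_D=20, EF_E=17, EF_F=12) = 20; EF_G = 20+14 = 34
Expected project duration μ = 34 days. Critical path: B → D → G.

Variance along critical path = 1.778 + 1.778 + 4.000 = 7.556; σ = √7.556 = 2.749 days.
Z = (33 − 34) / 2.749 = -0.364
P(T ≤ 33) = Φ(-0.364) ≈ 0.358

0.358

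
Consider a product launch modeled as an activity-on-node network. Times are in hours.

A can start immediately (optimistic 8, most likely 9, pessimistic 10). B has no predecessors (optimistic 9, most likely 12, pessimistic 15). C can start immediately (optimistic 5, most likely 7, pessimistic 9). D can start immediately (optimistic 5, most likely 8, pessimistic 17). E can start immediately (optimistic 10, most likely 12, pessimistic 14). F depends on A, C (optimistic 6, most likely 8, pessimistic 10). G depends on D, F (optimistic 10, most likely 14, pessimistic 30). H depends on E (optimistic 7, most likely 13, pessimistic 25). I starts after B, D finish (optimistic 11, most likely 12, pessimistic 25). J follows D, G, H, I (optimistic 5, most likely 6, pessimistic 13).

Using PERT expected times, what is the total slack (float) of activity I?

7 hours

te_A = (8 + 4·9 + 10)/6 = 54/6 = 9
te_B = (9 + 4·12 + 15)/6 = 72/6 = 12
te_C = (5 + 4·7 + 9)/6 = 42/6 = 7
te_D = (5 + 4·8 + 17)/6 = 54/6 = 9
te_E = (10 + 4·12 + 14)/6 = 72/6 = 12
te_F = (6 + 4·8 + 10)/6 = 48/6 = 8
te_G = (10 + 4·14 + 30)/6 = 96/6 = 16
te_H = (7 + 4·13 + 25)/6 = 84/6 = 14
te_I = (11 + 4·12 + 25)/6 = 84/6 = 14
te_J = (5 + 4·6 + 13)/6 = 42/6 = 7

Forward pass:
ES_A = 0; EF_A = 9
ES_B = 0; EF_B = 12
ES_C = 0; EF_C = 7
ES_D = 0; EF_D = 9
ES_E = 0; EF_E = 12
ES_F = max(EF_A=9, EF_C=7) = 9; EF_F = 9+8 = 17
ES_G = max(EF_D=9, EF_F=17) = 17; EF_G = 17+16 = 33
ES_H = 12; EF_H = 12+14 = 26
ES_I = max(EF_B=12, EF_D=9) = 12; EF_I = 12+14 = 26
ES_J = max(EF_D=9, EF_G=33, EF_H=26, EF_I=26) = 33; EF_J = 33+7 = 40
Expected project duration μ = 40 hours. Critical path: A → F → G → J.

Backward pass:
LF_J = 40; LS_J = 40−7 = 33
LF_I = LS_J = 33; LS_I = 33−14 = 19
LF_H = LS_J = 33; LS_H = 33−14 = 19
LF_G = LS_J = 33; LS_G = 33−16 = 17
LF_F = LS_G = 17; LS_F = 17−8 = 9
LF_E = LS_H = 19; LS_E = 19−12 = 7
LF_D = min(LS_G=17, LS_I=19, LS_J=33) = 17; LS_D = 17−9 = 8
LF_C = LS_F = 9; LS_C = 9−7 = 2
LF_B = LS_I = 19; LS_B = 19−12 = 7
LF_A = LS_F = 9; LS_A = 9−9 = 0
Slack_I = LS_I − ES_I = 19 − 12 = 7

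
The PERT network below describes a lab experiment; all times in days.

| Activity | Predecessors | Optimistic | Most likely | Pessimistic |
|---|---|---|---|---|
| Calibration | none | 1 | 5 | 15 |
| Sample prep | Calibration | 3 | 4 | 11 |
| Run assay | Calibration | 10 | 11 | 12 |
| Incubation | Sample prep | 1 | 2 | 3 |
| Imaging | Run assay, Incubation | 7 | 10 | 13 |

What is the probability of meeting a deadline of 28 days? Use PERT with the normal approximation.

0.652

te_Calibration = (1 + 4·5 + 15)/6 = 36/6 = 6; σ²_Calibration = ((15−1)/6)² = 5.444
te_Sample prep = (3 + 4·4 + 11)/6 = 30/6 = 5; σ²_Sample prep = ((11−3)/6)² = 1.778
te_Run assay = (10 + 4·11 + 12)/6 = 66/6 = 11; σ²_Run assay = ((12−10)/6)² = 0.111
te_Incubation = (1 + 4·2 + 3)/6 = 12/6 = 2; σ²_Incubation = ((3−1)/6)² = 0.111
te_Imaging = (7 + 4·10 + 13)/6 = 60/6 = 10; σ²_Imaging = ((13−7)/6)² = 1.000

Forward pass:
ES_Calibration = 0; EF_Calibration = 6
ES_Sample prep = 6; EF_Sample prep = 6+5 = 11
ES_Run assay = 6; EF_Run assay = 6+11 = 17
ES_Incubation = 11; EF_Incubation = 11+2 = 13
ES_Imaging = max(EF_Run assay=17, EF_Incubation=13) = 17; EF_Imaging = 17+10 = 27
Expected project duration μ = 27 days. Critical path: Calibration → Run assay → Imaging.

Variance along critical path = 5.444 + 0.111 + 1.000 = 6.556; σ = √6.556 = 2.560 days.
Z = (28 − 27) / 2.560 = 0.391
P(T ≤ 28) = Φ(0.391) ≈ 0.652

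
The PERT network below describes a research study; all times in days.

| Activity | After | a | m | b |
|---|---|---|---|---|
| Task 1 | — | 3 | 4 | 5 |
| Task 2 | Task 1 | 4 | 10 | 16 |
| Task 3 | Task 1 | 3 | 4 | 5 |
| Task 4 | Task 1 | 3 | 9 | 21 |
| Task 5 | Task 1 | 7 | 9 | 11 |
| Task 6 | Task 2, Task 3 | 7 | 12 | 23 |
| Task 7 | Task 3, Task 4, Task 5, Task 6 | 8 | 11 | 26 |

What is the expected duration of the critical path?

40 days

te_Task 1 = (3 + 4·4 + 5)/6 = 24/6 = 4
te_Task 2 = (4 + 4·10 + 16)/6 = 60/6 = 10
te_Task 3 = (3 + 4·4 + 5)/6 = 24/6 = 4
te_Task 4 = (3 + 4·9 + 21)/6 = 60/6 = 10
te_Task 5 = (7 + 4·9 + 11)/6 = 54/6 = 9
te_Task 6 = (7 + 4·12 + 23)/6 = 78/6 = 13
te_Task 7 = (8 + 4·11 + 26)/6 = 78/6 = 13

Forward pass:
ES_Task 1 = 0; EF_Task 1 = 4
ES_Task 2 = 4; EF_Task 2 = 4+10 = 14
ES_Task 3 = 4; EF_Task 3 = 4+4 = 8
ES_Task 4 = 4; EF_Task 4 = 4+10 = 14
ES_Task 5 = 4; EF_Task 5 = 4+9 = 13
ES_Task 6 = max(EF_Task 2=14, EF_Task 3=8) = 14; EF_Task 6 = 14+13 = 27
ES_Task 7 = max(EF_Task 3=8, EF_Task 4=14, EF_Task 5=13, EF_Task 6=27) = 27; EF_Task 7 = 27+13 = 40
Expected project duration μ = 40 days. Critical path: Task 1 → Task 2 → Task 6 → Task 7.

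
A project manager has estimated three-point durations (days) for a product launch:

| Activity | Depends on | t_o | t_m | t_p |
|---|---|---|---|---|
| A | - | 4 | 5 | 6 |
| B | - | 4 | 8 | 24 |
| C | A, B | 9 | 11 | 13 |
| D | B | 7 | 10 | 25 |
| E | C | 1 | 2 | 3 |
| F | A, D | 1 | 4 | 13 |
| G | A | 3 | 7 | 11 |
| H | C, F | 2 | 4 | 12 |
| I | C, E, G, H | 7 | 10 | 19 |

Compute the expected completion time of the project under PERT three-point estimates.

te_A = (4 + 4·5 + 6)/6 = 30/6 = 5
te_B = (4 + 4·8 + 24)/6 = 60/6 = 10
te_C = (9 + 4·11 + 13)/6 = 66/6 = 11
te_D = (7 + 4·10 + 25)/6 = 72/6 = 12
te_E = (1 + 4·2 + 3)/6 = 12/6 = 2
te_F = (1 + 4·4 + 13)/6 = 30/6 = 5
te_G = (3 + 4·7 + 11)/6 = 42/6 = 7
te_H = (2 + 4·4 + 12)/6 = 30/6 = 5
te_I = (7 + 4·10 + 19)/6 = 66/6 = 11

Forward pass:
ES_A = 0; EF_A = 5
ES_B = 0; EF_B = 10
ES_C = max(EF_A=5, EF_B=10) = 10; EF_C = 10+11 = 21
ES_D = 10; EF_D = 10+12 = 22
ES_E = 21; EF_E = 21+2 = 23
ES_F = max(EF_A=5, EF_D=22) = 22; EF_F = 22+5 = 27
ES_G = 5; EF_G = 5+7 = 12
ES_H = max(EF_C=21, EF_F=27) = 27; EF_H = 27+5 = 32
ES_I = max(EF_C=21, EF_E=23, EF_G=12, EF_H=32) = 32; EF_I = 32+11 = 43
Expected project duration μ = 43 days. Critical path: B → D → F → H → I.

43 days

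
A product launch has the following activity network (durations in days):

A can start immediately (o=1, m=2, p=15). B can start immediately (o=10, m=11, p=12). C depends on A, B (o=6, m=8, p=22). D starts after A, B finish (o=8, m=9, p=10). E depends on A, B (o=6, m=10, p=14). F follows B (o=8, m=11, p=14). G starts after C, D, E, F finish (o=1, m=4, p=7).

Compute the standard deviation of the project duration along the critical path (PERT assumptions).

te_A = (1 + 4·2 + 15)/6 = 24/6 = 4; σ²_A = ((15−1)/6)² = 5.444
te_B = (10 + 4·11 + 12)/6 = 66/6 = 11; σ²_B = ((12−10)/6)² = 0.111
te_C = (6 + 4·8 + 22)/6 = 60/6 = 10; σ²_C = ((22−6)/6)² = 7.111
te_D = (8 + 4·9 + 10)/6 = 54/6 = 9; σ²_D = ((10−8)/6)² = 0.111
te_E = (6 + 4·10 + 14)/6 = 60/6 = 10; σ²_E = ((14−6)/6)² = 1.778
te_F = (8 + 4·11 + 14)/6 = 66/6 = 11; σ²_F = ((14−8)/6)² = 1.000
te_G = (1 + 4·4 + 7)/6 = 24/6 = 4; σ²_G = ((7−1)/6)² = 1.000

Forward pass:
ES_A = 0; EF_A = 4
ES_B = 0; EF_B = 11
ES_C = max(EF_A=4, EF_B=11) = 11; EF_C = 11+10 = 21
ES_D = max(EF_A=4, EF_B=11) = 11; EF_D = 11+9 = 20
ES_E = max(EF_A=4, EF_B=11) = 11; EF_E = 11+10 = 21
ES_F = 11; EF_F = 11+11 = 22
ES_G = max(EF_C=21, EF_D=20, EF_E=21, EF_F=22) = 22; EF_G = 22+4 = 26
Expected project duration μ = 26 days. Critical path: B → F → G.

Variance along critical path = 0.111 + 1.000 + 1.000 = 2.111
σ = √2.111 = 1.453 days

1.45 days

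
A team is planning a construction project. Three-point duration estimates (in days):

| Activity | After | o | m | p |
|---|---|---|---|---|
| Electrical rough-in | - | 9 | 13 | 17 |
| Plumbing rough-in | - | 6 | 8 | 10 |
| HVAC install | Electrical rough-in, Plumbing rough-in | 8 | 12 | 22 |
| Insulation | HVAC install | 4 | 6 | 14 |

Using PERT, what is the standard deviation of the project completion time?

te_Electrical rough-in = (9 + 4·13 + 17)/6 = 78/6 = 13; σ²_Electrical rough-in = ((17−9)/6)² = 1.778
te_Plumbing rough-in = (6 + 4·8 + 10)/6 = 48/6 = 8; σ²_Plumbing rough-in = ((10−6)/6)² = 0.444
te_HVAC install = (8 + 4·12 + 22)/6 = 78/6 = 13; σ²_HVAC install = ((22−8)/6)² = 5.444
te_Insulation = (4 + 4·6 + 14)/6 = 42/6 = 7; σ²_Insulation = ((14−4)/6)² = 2.778

Forward pass:
ES_Electrical rough-in = 0; EF_Electrical rough-in = 13
ES_Plumbing rough-in = 0; EF_Plumbing rough-in = 8
ES_HVAC install = max(EF_Electrical rough-in=13, EF_Plumbing rough-in=8) = 13; EF_HVAC install = 13+13 = 26
ES_Insulation = 26; EF_Insulation = 26+7 = 33
Expected project duration μ = 33 days. Critical path: Electrical rough-in → HVAC install → Insulation.

Variance along critical path = 1.778 + 5.444 + 2.778 = 10.000
σ = √10.000 = 3.162 days

3.16 days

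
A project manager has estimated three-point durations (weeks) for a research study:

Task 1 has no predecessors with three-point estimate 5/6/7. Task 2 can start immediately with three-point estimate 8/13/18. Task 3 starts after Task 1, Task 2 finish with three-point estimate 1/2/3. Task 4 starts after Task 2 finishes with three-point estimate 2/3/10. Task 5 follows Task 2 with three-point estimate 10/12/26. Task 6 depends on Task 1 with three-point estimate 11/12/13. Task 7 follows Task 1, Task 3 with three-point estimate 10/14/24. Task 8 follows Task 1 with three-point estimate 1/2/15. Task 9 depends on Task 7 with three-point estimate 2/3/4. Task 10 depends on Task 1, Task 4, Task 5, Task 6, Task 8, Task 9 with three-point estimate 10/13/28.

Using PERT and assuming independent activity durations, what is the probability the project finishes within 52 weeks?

te_Task 1 = (5 + 4·6 + 7)/6 = 36/6 = 6; σ²_Task 1 = ((7−5)/6)² = 0.111
te_Task 2 = (8 + 4·13 + 18)/6 = 78/6 = 13; σ²_Task 2 = ((18−8)/6)² = 2.778
te_Task 3 = (1 + 4·2 + 3)/6 = 12/6 = 2; σ²_Task 3 = ((3−1)/6)² = 0.111
te_Task 4 = (2 + 4·3 + 10)/6 = 24/6 = 4; σ²_Task 4 = ((10−2)/6)² = 1.778
te_Task 5 = (10 + 4·12 + 26)/6 = 84/6 = 14; σ²_Task 5 = ((26−10)/6)² = 7.111
te_Task 6 = (11 + 4·12 + 13)/6 = 72/6 = 12; σ²_Task 6 = ((13−11)/6)² = 0.111
te_Task 7 = (10 + 4·14 + 24)/6 = 90/6 = 15; σ²_Task 7 = ((24−10)/6)² = 5.444
te_Task 8 = (1 + 4·2 + 15)/6 = 24/6 = 4; σ²_Task 8 = ((15−1)/6)² = 5.444
te_Task 9 = (2 + 4·3 + 4)/6 = 18/6 = 3; σ²_Task 9 = ((4−2)/6)² = 0.111
te_Task 10 = (10 + 4·13 + 28)/6 = 90/6 = 15; σ²_Task 10 = ((28−10)/6)² = 9.000

Forward pass:
ES_Task 1 = 0; EF_Task 1 = 6
ES_Task 2 = 0; EF_Task 2 = 13
ES_Task 3 = max(EF_Task 1=6, EF_Task 2=13) = 13; EF_Task 3 = 13+2 = 15
ES_Task 4 = 13; EF_Task 4 = 13+4 = 17
ES_Task 5 = 13; EF_Task 5 = 13+14 = 27
ES_Task 6 = 6; EF_Task 6 = 6+12 = 18
ES_Task 7 = max(EF_Task 1=6, EF_Task 3=15) = 15; EF_Task 7 = 15+15 = 30
ES_Task 8 = 6; EF_Task 8 = 6+4 = 10
ES_Task 9 = 30; EF_Task 9 = 30+3 = 33
ES_Task 10 = max(EF_Task 1=6, EF_Task 4=17, EF_Task 5=27, EF_Task 6=18, EF_Task 8=10, EF_Task 9=33) = 33; EF_Task 10 = 33+15 = 48
Expected project duration μ = 48 weeks. Critical path: Task 2 → Task 3 → Task 7 → Task 9 → Task 10.

Variance along critical path = 2.778 + 0.111 + 5.444 + 0.111 + 9.000 = 17.444; σ = √17.444 = 4.177 weeks.
Z = (52 − 48) / 4.177 = 0.958
P(T ≤ 52) = Φ(0.958) ≈ 0.831

0.831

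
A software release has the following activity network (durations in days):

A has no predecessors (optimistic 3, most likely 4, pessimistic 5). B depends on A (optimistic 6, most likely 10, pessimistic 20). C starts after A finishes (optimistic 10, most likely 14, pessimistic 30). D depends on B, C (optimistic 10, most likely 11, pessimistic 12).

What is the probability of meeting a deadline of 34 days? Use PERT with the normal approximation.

0.814

te_A = (3 + 4·4 + 5)/6 = 24/6 = 4; σ²_A = ((5−3)/6)² = 0.111
te_B = (6 + 4·10 + 20)/6 = 66/6 = 11; σ²_B = ((20−6)/6)² = 5.444
te_C = (10 + 4·14 + 30)/6 = 96/6 = 16; σ²_C = ((30−10)/6)² = 11.111
te_D = (10 + 4·11 + 12)/6 = 66/6 = 11; σ²_D = ((12−10)/6)² = 0.111

Forward pass:
ES_A = 0; EF_A = 4
ES_B = 4; EF_B = 4+11 = 15
ES_C = 4; EF_C = 4+16 = 20
ES_D = max(EF_B=15, EF_C=20) = 20; EF_D = 20+11 = 31
Expected project duration μ = 31 days. Critical path: A → C → D.

Variance along critical path = 0.111 + 11.111 + 0.111 = 11.333; σ = √11.333 = 3.367 days.
Z = (34 − 31) / 3.367 = 0.891
P(T ≤ 34) = Φ(0.891) ≈ 0.814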